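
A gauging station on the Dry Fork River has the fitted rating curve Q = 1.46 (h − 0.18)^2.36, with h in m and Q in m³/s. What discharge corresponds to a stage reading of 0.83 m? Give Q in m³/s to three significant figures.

Q = 1.46 × (0.83 − 0.18)^2.36 = 1.46 × 0.65^2.36 = 0.5282 m³/s

0.528 m³/s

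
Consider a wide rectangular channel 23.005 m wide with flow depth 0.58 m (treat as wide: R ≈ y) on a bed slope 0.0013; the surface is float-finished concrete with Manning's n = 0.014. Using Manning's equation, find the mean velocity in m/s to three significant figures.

1.79 m/s

A = b·y = 23.005 × 0.58 = 13.34 m²
Wide channel: R ≈ y = 0.58 m
Q = (1/n)·A·R^(2/3)·S^(1/2) = (1/0.014) × 13.34 × 0.5800^(2/3) × 0.0013^(1/2) = 23.90 m³/s
V = Q/A = 23.90/13.34 = 1.791 m/s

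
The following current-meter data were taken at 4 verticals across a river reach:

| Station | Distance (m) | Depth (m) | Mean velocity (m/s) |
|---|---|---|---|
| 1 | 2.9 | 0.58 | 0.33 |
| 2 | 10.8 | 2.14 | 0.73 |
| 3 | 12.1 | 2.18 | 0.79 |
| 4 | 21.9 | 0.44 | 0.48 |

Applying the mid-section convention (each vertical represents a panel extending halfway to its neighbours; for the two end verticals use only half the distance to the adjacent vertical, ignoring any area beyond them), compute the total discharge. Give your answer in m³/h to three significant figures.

66700 m³/h

w_1 = (10.8 − 2.9)/2 = 3.95 m; q_1 = 0.33 × 0.58 × 3.95 = 0.7560 m³/s
w_2 = (12.1 − 2.9)/2 = 4.6 m; q_2 = 0.73 × 2.14 × 4.6 = 7.186 m³/s
w_3 = (21.9 − 10.8)/2 = 5.55 m; q_3 = 0.79 × 2.18 × 5.55 = 9.558 m³/s
w_4 = (21.9 − 12.1)/2 = 4.9 m; q_4 = 0.48 × 0.44 × 4.9 = 1.035 m³/s
Q = Σ qᵢ = 18.54 m³/s
= 18.54 × 3600 = 66730 m³/h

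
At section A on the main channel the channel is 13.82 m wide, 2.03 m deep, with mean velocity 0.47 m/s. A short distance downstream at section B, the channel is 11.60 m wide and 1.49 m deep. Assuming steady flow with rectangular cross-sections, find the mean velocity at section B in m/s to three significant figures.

0.763 m/s

Q = A₁V₁ = (13.82×2.03) × 0.47 = 13.19 m³/s
A₂ = 11.60 × 1.49 = 17.28 m²
V₂ = Q/A₂ = 13.19/17.28 = 0.7629 m/s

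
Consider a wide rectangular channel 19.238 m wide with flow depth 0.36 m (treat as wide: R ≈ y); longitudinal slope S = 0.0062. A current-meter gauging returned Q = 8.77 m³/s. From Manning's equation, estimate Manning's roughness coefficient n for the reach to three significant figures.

0.0315

A = b·y = 19.238 × 0.36 = 6.926 m²
Wide channel: R ≈ y = 0.36 m
n = (1/Q)·A·R^(2/3)·S^(1/2) = (1/8.77) × 6.926 × 0.5061 × 0.07874 = 0.03147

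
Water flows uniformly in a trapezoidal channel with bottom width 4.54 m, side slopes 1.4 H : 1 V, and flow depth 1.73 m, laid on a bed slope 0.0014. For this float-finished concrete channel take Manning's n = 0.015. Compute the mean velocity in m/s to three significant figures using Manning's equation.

A = (b + z·y)·y = (4.54 + 1.4×1.73)×1.73 = 12.04 m²
P = b + 2y√(1+z²) = 4.54 + 2×1.73×√(1+1.4²) = 10.49 m
R = A/P = 12.04/10.49 = 1.148 m
Q = (1/n)·A·R^(2/3)·S^(1/2) = (1/0.015) × 12.04 × 1.148^(2/3) × 0.0014^(1/2) = 32.94 m³/s
V = Q/A = 32.94/12.04 = 2.735 m/s

2.73 m/s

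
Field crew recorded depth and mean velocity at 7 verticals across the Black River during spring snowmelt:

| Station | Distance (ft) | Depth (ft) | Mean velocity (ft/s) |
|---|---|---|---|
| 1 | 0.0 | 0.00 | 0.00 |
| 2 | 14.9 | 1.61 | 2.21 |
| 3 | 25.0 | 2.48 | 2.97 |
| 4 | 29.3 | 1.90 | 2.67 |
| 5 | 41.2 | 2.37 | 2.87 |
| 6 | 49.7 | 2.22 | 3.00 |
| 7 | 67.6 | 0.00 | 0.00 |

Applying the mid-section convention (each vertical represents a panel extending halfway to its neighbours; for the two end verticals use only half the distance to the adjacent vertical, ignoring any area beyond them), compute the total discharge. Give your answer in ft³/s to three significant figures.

296 ft³/s

w_2 = (25.0 − 0.0)/2 = 12.5 ft; q_2 = 2.21 × 1.61 × 12.5 = 44.48 ft³/s
w_3 = (29.3 − 14.9)/2 = 7.2 ft; q_3 = 2.97 × 2.48 × 7.2 = 53.03 ft³/s
w_4 = (41.2 − 25.0)/2 = 8.1 ft; q_4 = 2.67 × 1.90 × 8.1 = 41.09 ft³/s
w_5 = (49.7 − 29.3)/2 = 10.2 ft; q_5 = 2.87 × 2.37 × 10.2 = 69.38 ft³/s
w_6 = (67.6 − 41.2)/2 = 13.2 ft; q_6 = 3.00 × 2.22 × 13.2 = 87.91 ft³/s
Stations 1, 7 contribute zero (depth or velocity is 0).
Q = Σ qᵢ = 295.9 ft³/s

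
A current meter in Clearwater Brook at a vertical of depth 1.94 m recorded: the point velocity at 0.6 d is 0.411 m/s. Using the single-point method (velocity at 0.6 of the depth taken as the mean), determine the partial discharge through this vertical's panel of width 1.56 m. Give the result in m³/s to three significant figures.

1.24 m³/s

v̄ = v₀.₆ = 0.411 m/s
q = v̄ × d × w = 0.4110 × 1.94 × 1.56 = 1.244 m³/s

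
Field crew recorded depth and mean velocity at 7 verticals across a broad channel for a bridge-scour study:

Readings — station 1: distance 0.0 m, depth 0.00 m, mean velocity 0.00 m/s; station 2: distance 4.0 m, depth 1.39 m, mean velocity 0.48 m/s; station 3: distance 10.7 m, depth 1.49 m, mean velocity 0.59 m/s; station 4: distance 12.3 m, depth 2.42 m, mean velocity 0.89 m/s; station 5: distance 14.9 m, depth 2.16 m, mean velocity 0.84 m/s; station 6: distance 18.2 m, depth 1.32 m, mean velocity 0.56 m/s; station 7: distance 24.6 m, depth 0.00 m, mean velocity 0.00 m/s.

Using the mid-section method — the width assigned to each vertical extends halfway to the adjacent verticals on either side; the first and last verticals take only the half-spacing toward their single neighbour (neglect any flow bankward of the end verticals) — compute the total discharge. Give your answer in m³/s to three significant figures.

w_2 = (10.7 − 0.0)/2 = 5.35 m; q_2 = 0.48 × 1.39 × 5.35 = 3.570 m³/s
w_3 = (12.3 − 4.0)/2 = 4.15 m; q_3 = 0.59 × 1.49 × 4.15 = 3.648 m³/s
w_4 = (14.9 − 10.7)/2 = 2.1 m; q_4 = 0.89 × 2.42 × 2.1 = 4.523 m³/s
w_5 = (18.2 − 12.3)/2 = 2.95 m; q_5 = 0.84 × 2.16 × 2.95 = 5.352 m³/s
w_6 = (24.6 − 14.9)/2 = 4.85 m; q_6 = 0.56 × 1.32 × 4.85 = 3.585 m³/s
Stations 1, 7 contribute zero (depth or velocity is 0).
Q = Σ qᵢ = 20.68 m³/s

20.7 m³/s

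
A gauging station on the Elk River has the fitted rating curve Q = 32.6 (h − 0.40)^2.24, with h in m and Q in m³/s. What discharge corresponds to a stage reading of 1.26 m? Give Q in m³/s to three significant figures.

23.3 m³/s

Q = 32.6 × (1.26 − 0.40)^2.24 = 32.6 × 0.86^2.24 = 23.25 m³/s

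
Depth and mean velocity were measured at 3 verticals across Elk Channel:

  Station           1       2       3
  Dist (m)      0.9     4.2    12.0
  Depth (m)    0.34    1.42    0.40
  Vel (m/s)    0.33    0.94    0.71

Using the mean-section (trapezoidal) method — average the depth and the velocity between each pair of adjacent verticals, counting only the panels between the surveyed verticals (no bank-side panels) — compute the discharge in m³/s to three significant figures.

Panel 1-2: Δb = 3.3 m, d̄ = (0.34+1.42)/2 = 0.88, v̄ = (0.33+0.94)/2 = 0.635 → q = 3.3×0.88×0.635 = 1.844 m³/s
Panel 2-3: Δb = 7.8 m, d̄ = (1.42+0.40)/2 = 0.91, v̄ = (0.94+0.71)/2 = 0.825 → q = 7.8×0.91×0.825 = 5.856 m³/s
Q = Σ q = 7.700 m³/s

7.70 m³/s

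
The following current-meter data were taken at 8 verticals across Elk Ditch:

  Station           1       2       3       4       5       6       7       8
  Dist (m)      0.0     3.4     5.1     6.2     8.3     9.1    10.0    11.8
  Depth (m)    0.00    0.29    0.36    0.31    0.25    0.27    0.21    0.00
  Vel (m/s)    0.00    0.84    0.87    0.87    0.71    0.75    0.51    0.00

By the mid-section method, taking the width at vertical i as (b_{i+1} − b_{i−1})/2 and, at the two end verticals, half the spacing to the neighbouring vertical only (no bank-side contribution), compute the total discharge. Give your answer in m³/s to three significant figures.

2.07 m³/s

w_2 = (5.1 − 0.0)/2 = 2.55 m; q_2 = 0.84 × 0.29 × 2.55 = 0.6212 m³/s
w_3 = (6.2 − 3.4)/2 = 1.4 m; q_3 = 0.87 × 0.36 × 1.4 = 0.4385 m³/s
w_4 = (8.3 − 5.1)/2 = 1.6 m; q_4 = 0.87 × 0.31 × 1.6 = 0.4315 m³/s
w_5 = (9.1 − 6.2)/2 = 1.45 m; q_5 = 0.71 × 0.25 × 1.45 = 0.2574 m³/s
w_6 = (10.0 − 8.3)/2 = 0.85 m; q_6 = 0.75 × 0.27 × 0.85 = 0.1721 m³/s
w_7 = (11.8 − 9.1)/2 = 1.35 m; q_7 = 0.51 × 0.21 × 1.35 = 0.1446 m³/s
Stations 1, 8 contribute zero (depth or velocity is 0).
Q = Σ qᵢ = 2.065 m³/s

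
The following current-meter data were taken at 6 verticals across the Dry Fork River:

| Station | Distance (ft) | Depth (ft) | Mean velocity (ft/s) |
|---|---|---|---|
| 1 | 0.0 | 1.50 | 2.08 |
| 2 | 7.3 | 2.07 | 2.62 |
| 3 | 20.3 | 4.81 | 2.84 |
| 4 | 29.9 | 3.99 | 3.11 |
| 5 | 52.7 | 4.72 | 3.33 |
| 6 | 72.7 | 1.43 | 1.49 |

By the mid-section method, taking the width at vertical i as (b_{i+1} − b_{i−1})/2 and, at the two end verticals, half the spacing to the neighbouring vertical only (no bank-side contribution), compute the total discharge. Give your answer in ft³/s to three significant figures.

779 ft³/s

w_1 = (7.3 − 0.0)/2 = 3.65 ft; q_1 = 2.08 × 1.50 × 3.65 = 11.39 ft³/s
w_2 = (20.3 − 0.0)/2 = 10.15 ft; q_2 = 2.62 × 2.07 × 10.15 = 55.05 ft³/s
w_3 = (29.9 − 7.3)/2 = 11.3 ft; q_3 = 2.84 × 4.81 × 11.3 = 154.4 ft³/s
w_4 = (52.7 − 20.3)/2 = 16.2 ft; q_4 = 3.11 × 3.99 × 16.2 = 201.0 ft³/s
w_5 = (72.7 − 29.9)/2 = 21.4 ft; q_5 = 3.33 × 4.72 × 21.4 = 336.4 ft³/s
w_6 = (72.7 − 52.7)/2 = 10 ft; q_6 = 1.49 × 1.43 × 10 = 21.31 ft³/s
Q = Σ qᵢ = 779.5 ft³/s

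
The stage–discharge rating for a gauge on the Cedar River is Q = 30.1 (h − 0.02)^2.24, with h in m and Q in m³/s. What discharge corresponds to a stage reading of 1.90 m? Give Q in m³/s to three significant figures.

Q = 30.1 × (1.90 − 0.02)^2.24 = 30.1 × 1.88^2.24 = 123.8 m³/s

124 m³/s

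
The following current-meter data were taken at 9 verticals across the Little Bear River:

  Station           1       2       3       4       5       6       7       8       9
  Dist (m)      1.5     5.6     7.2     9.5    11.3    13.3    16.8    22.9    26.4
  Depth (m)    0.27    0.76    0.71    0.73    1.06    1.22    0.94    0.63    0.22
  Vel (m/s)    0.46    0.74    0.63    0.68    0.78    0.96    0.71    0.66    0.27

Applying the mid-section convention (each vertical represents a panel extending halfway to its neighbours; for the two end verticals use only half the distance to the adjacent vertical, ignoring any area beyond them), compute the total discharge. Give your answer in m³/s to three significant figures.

13.8 m³/s

w_1 = (5.6 − 1.5)/2 = 2.05 m; q_1 = 0.46 × 0.27 × 2.05 = 0.2546 m³/s
w_2 = (7.2 − 1.5)/2 = 2.85 m; q_2 = 0.74 × 0.76 × 2.85 = 1.603 m³/s
w_3 = (9.5 − 5.6)/2 = 1.95 m; q_3 = 0.63 × 0.71 × 1.95 = 0.8722 m³/s
w_4 = (11.3 − 7.2)/2 = 2.05 m; q_4 = 0.68 × 0.73 × 2.05 = 1.018 m³/s
w_5 = (13.3 − 9.5)/2 = 1.9 m; q_5 = 0.78 × 1.06 × 1.9 = 1.571 m³/s
w_6 = (16.8 − 11.3)/2 = 2.75 m; q_6 = 0.96 × 1.22 × 2.75 = 3.221 m³/s
w_7 = (22.9 − 13.3)/2 = 4.8 m; q_7 = 0.71 × 0.94 × 4.8 = 3.204 m³/s
w_8 = (26.4 − 16.8)/2 = 4.8 m; q_8 = 0.66 × 0.63 × 4.8 = 1.996 m³/s
w_9 = (26.4 − 22.9)/2 = 1.75 m; q_9 = 0.27 × 0.22 × 1.75 = 0.1040 m³/s
Q = Σ qᵢ = 13.84 m³/s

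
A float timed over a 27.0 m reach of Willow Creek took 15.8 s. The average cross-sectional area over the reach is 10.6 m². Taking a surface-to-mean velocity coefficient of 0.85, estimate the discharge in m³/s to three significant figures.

15.4 m³/s

v_surface = L / t̄ = 27.0 / 15.8 = 1.709 m/s
v_mean = 0.85 × 1.709 = 1.453 m/s
Q = A × v_mean = 10.6 × 1.453 = 15.40 m³/s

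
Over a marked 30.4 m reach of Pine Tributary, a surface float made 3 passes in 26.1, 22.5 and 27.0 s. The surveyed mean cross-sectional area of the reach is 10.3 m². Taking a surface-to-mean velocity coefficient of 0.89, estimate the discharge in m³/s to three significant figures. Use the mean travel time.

t̄ = (26.1 + 22.5 + 27.0) / 3 = 25.2 s
v_surface = L / t̄ = 30.4 / 25.2 = 1.206 m/s
v_mean = 0.89 × 1.206 = 1.074 m/s
Q = A × v_mean = 10.3 × 1.074 = 11.06 m³/s

11.1 m³/s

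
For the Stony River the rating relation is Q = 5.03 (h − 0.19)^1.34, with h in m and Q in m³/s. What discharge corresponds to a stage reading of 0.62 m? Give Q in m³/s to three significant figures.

Q = 5.03 × (0.62 − 0.19)^1.34 = 5.03 × 0.43^1.34 = 1.623 m³/s

1.62 m³/s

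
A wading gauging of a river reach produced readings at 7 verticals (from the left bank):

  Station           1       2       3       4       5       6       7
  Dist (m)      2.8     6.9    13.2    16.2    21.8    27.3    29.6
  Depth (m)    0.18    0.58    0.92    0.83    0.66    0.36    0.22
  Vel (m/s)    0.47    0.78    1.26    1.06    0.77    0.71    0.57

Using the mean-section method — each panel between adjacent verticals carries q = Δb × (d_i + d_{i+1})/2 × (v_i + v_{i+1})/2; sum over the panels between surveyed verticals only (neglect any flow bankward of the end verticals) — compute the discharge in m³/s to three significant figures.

15.2 m³/s

Panel 1-2: Δb = 4.1 m, d̄ = (0.18+0.58)/2 = 0.38, v̄ = (0.47+0.78)/2 = 0.625 → q = 4.1×0.38×0.625 = 0.9738 m³/s
Panel 2-3: Δb = 6.3 m, d̄ = (0.58+0.92)/2 = 0.75, v̄ = (0.78+1.26)/2 = 1.02 → q = 6.3×0.75×1.02 = 4.820 m³/s
Panel 3-4: Δb = 3 m, d̄ = (0.92+0.83)/2 = 0.875, v̄ = (1.26+1.06)/2 = 1.16 → q = 3×0.875×1.16 = 3.045 m³/s
Panel 4-5: Δb = 5.6 m, d̄ = (0.83+0.66)/2 = 0.745, v̄ = (1.06+0.77)/2 = 0.915 → q = 5.6×0.745×0.915 = 3.817 m³/s
Panel 5-6: Δb = 5.5 m, d̄ = (0.66+0.36)/2 = 0.51, v̄ = (0.77+0.71)/2 = 0.74 → q = 5.5×0.51×0.74 = 2.076 m³/s
Panel 6-7: Δb = 2.3 m, d̄ = (0.36+0.22)/2 = 0.29, v̄ = (0.71+0.57)/2 = 0.64 → q = 2.3×0.29×0.64 = 0.4269 m³/s
Q = Σ q = 15.16 m³/s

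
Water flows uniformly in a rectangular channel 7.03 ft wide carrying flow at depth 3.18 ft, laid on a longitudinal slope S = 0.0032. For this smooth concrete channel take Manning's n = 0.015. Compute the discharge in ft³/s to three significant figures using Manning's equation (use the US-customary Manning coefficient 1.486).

176 ft³/s

A = b·y = 7.03 × 3.18 = 22.36 ft²
P = b + 2y = 7.03 + 2×3.18 = 13.39 ft
R = A/P = 22.36/13.39 = 1.670 ft
Q = (1.486/n)·A·R^(2/3)·S^(1/2) = (1.486/0.015) × 22.36 × 1.670^(2/3) × 0.0032^(1/2) = 176.3 ft³/s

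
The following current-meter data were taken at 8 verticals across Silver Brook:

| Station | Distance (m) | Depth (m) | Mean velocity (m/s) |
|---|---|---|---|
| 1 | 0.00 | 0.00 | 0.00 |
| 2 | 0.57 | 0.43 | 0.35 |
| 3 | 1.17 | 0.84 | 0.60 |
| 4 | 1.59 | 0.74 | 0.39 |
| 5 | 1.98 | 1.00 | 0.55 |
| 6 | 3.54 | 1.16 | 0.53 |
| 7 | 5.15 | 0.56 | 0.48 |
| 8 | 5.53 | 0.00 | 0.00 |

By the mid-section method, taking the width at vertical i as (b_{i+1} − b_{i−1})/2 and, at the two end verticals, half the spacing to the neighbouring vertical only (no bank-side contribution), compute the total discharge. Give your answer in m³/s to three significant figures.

w_2 = (1.17 − 0.00)/2 = 0.585 m; q_2 = 0.35 × 0.43 × 0.585 = 0.08804 m³/s
w_3 = (1.59 − 0.57)/2 = 0.51 m; q_3 = 0.60 × 0.84 × 0.51 = 0.2570 m³/s
w_4 = (1.98 − 1.17)/2 = 0.405 m; q_4 = 0.39 × 0.74 × 0.405 = 0.1169 m³/s
w_5 = (3.54 − 1.59)/2 = 0.975 m; q_5 = 0.55 × 1.00 × 0.975 = 0.5363 m³/s
w_6 = (5.15 − 1.98)/2 = 1.585 m; q_6 = 0.53 × 1.16 × 1.585 = 0.9745 m³/s
w_7 = (5.53 − 3.54)/2 = 0.995 m; q_7 = 0.48 × 0.56 × 0.995 = 0.2675 m³/s
Stations 1, 8 contribute zero (depth or velocity is 0).
Q = Σ qᵢ = 2.240 m³/s

2.24 m³/s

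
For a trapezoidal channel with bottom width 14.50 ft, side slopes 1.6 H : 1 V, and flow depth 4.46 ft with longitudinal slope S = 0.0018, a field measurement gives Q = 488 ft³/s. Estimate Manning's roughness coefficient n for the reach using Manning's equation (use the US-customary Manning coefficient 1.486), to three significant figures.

A = (b + z·y)·y = (14.50 + 1.6×4.46)×4.46 = 96.50 ft²
P = b + 2y√(1+z²) = 14.50 + 2×4.46×√(1+1.6²) = 31.33 ft
R = A/P = 96.50/31.33 = 3.080 ft
n = (1.486/Q)·A·R^(2/3)·S^(1/2) = (1.486/488) × 96.50 × 2.117 × 0.04243 = 0.02639

0.0264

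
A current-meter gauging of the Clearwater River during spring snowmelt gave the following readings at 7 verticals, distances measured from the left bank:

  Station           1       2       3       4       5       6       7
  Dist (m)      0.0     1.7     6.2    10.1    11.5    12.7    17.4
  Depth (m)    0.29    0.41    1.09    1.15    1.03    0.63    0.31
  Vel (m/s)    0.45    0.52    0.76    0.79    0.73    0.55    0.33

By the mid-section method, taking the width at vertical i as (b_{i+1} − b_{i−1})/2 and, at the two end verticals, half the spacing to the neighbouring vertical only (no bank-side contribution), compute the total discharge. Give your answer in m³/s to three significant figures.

w_1 = (1.7 − 0.0)/2 = 0.85 m; q_1 = 0.45 × 0.29 × 0.85 = 0.1109 m³/s
w_2 = (6.2 − 0.0)/2 = 3.1 m; q_2 = 0.52 × 0.41 × 3.1 = 0.6609 m³/s
w_3 = (10.1 − 1.7)/2 = 4.2 m; q_3 = 0.76 × 1.09 × 4.2 = 3.479 m³/s
w_4 = (11.5 − 6.2)/2 = 2.65 m; q_4 = 0.79 × 1.15 × 2.65 = 2.408 m³/s
w_5 = (12.7 − 10.1)/2 = 1.3 m; q_5 = 0.73 × 1.03 × 1.3 = 0.9775 m³/s
w_6 = (17.4 − 11.5)/2 = 2.95 m; q_6 = 0.55 × 0.63 × 2.95 = 1.022 m³/s
w_7 = (17.4 − 12.7)/2 = 2.35 m; q_7 = 0.33 × 0.31 × 2.35 = 0.2404 m³/s
Q = Σ qᵢ = 8.899 m³/s

8.90 m³/s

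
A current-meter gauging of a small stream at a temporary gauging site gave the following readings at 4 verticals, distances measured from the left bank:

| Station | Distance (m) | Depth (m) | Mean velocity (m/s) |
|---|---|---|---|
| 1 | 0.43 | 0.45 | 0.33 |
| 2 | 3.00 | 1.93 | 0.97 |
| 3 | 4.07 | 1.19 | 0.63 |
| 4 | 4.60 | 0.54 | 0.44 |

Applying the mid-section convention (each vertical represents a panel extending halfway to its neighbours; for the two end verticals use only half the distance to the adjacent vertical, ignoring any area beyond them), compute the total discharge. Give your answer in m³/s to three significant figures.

4.26 m³/s

w_1 = (3.00 − 0.43)/2 = 1.285 m; q_1 = 0.33 × 0.45 × 1.285 = 0.1908 m³/s
w_2 = (4.07 − 0.43)/2 = 1.82 m; q_2 = 0.97 × 1.93 × 1.82 = 3.407 m³/s
w_3 = (4.60 − 3.00)/2 = 0.8 m; q_3 = 0.63 × 1.19 × 0.8 = 0.5998 m³/s
w_4 = (4.60 − 4.07)/2 = 0.265 m; q_4 = 0.44 × 0.54 × 0.265 = 0.06296 m³/s
Q = Σ qᵢ = 4.261 m³/s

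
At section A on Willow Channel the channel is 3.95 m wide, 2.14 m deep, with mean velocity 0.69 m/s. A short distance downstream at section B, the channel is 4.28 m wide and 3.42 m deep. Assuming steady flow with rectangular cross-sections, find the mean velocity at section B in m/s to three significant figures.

Q = A₁V₁ = (3.95×2.14) × 0.69 = 5.833 m³/s
A₂ = 4.28 × 3.42 = 14.64 m²
V₂ = Q/A₂ = 5.833/14.64 = 0.3985 m/s

0.398 m/s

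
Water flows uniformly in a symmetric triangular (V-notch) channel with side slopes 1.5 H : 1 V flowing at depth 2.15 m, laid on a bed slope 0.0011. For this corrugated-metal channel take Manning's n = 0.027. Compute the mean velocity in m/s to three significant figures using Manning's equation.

1.14 m/s

A = z·y² = 1.5×2.15² = 6.934 m²
P = 2y√(1+z²) = 2×2.15×√(1+1.5²) = 7.752 m
R = A/P = 6.934/7.752 = 0.8945 m
Q = (1/n)·A·R^(2/3)·S^(1/2) = (1/0.027) × 6.934 × 0.8945^(2/3) × 0.0011^(1/2) = 7.907 m³/s
V = Q/A = 7.907/6.934 = 1.140 m/s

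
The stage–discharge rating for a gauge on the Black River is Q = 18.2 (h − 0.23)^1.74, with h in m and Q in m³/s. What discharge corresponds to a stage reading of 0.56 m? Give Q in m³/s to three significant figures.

2.64 m³/s

Q = 18.2 × (0.56 − 0.23)^1.74 = 18.2 × 0.33^1.74 = 2.644 m³/s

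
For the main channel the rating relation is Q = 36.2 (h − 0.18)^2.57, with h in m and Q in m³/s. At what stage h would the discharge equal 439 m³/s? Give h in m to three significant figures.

h − h₀ = (Q/C)^(1/b) = (439/36.2)^(1/2.57) = 2.641 m
h = 0.18 + 2.641 = 2.821 m

2.82 m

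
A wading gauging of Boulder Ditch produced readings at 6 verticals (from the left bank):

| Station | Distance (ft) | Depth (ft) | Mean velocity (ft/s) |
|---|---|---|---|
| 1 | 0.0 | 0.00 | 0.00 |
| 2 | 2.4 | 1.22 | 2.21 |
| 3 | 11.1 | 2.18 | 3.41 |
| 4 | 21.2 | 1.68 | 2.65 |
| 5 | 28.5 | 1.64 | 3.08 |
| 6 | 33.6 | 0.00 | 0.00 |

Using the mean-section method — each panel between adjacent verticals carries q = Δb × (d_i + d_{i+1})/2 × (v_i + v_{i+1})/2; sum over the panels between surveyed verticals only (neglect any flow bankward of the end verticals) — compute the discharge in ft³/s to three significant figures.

143 ft³/s

Panel 1-2: Δb = 2.4 ft, d̄ = (0.00+1.22)/2 = 0.61, v̄ = (0.00+2.21)/2 = 1.105 → q = 2.4×0.61×1.105 = 1.618 ft³/s
Panel 2-3: Δb = 8.7 ft, d̄ = (1.22+2.18)/2 = 1.7, v̄ = (2.21+3.41)/2 = 2.81 → q = 8.7×1.7×2.81 = 41.56 ft³/s
Panel 3-4: Δb = 10.1 ft, d̄ = (2.18+1.68)/2 = 1.93, v̄ = (3.41+2.65)/2 = 3.03 → q = 10.1×1.93×3.03 = 59.06 ft³/s
Panel 4-5: Δb = 7.3 ft, d̄ = (1.68+1.64)/2 = 1.66, v̄ = (2.65+3.08)/2 = 2.865 → q = 7.3×1.66×2.865 = 34.72 ft³/s
Panel 5-6: Δb = 5.1 ft, d̄ = (1.64+0.00)/2 = 0.82, v̄ = (3.08+0.00)/2 = 1.54 → q = 5.1×0.82×1.54 = 6.440 ft³/s
Q = Σ q = 143.4 ft³/s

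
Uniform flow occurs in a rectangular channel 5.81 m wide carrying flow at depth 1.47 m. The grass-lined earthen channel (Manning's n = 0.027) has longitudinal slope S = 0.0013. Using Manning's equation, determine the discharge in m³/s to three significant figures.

11.2 m³/s

A = b·y = 5.81 × 1.47 = 8.541 m²
P = b + 2y = 5.81 + 2×1.47 = 8.750 m
R = A/P = 8.541/8.750 = 0.9761 m
Q = (1/n)·A·R^(2/3)·S^(1/2) = (1/0.027) × 8.541 × 0.9761^(2/3) × 0.0013^(1/2) = 11.22 m³/s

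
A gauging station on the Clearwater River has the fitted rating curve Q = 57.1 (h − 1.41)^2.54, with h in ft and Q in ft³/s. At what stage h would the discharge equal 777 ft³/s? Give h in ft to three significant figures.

4.20 ft

h − h₀ = (Q/C)^(1/b) = (777/57.1)^(1/2.54) = 2.795 ft
h = 1.41 + 2.795 = 4.205 ft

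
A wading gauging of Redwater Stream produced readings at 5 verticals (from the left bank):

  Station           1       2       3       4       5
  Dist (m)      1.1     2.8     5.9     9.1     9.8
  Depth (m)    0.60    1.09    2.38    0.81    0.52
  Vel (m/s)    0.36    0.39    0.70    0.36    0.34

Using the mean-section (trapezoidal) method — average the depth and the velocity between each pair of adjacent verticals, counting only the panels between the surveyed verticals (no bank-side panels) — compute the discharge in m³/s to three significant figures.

Panel 1-2: Δb = 1.7 m, d̄ = (0.60+1.09)/2 = 0.845, v̄ = (0.36+0.39)/2 = 0.375 → q = 1.7×0.845×0.375 = 0.5387 m³/s
Panel 2-3: Δb = 3.1 m, d̄ = (1.09+2.38)/2 = 1.735, v̄ = (0.39+0.70)/2 = 0.545 → q = 3.1×1.735×0.545 = 2.931 m³/s
Panel 3-4: Δb = 3.2 m, d̄ = (2.38+0.81)/2 = 1.595, v̄ = (0.70+0.36)/2 = 0.53 → q = 3.2×1.595×0.53 = 2.705 m³/s
Panel 4-5: Δb = 0.7 m, d̄ = (0.81+0.52)/2 = 0.665, v̄ = (0.36+0.34)/2 = 0.35 → q = 0.7×0.665×0.35 = 0.1629 m³/s
Q = Σ q = 6.338 m³/s

6.34 m³/s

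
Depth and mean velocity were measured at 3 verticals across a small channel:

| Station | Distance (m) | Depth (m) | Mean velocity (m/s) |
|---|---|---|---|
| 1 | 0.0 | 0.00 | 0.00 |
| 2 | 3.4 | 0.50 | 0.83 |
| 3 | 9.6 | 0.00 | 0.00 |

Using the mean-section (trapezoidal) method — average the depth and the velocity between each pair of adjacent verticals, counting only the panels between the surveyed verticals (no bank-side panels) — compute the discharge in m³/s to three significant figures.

Panel 1-2: Δb = 3.4 m, d̄ = (0.00+0.50)/2 = 0.25, v̄ = (0.00+0.83)/2 = 0.415 → q = 3.4×0.25×0.415 = 0.3528 m³/s
Panel 2-3: Δb = 6.2 m, d̄ = (0.50+0.00)/2 = 0.25, v̄ = (0.83+0.00)/2 = 0.415 → q = 6.2×0.25×0.415 = 0.6433 m³/s
Q = Σ q = 0.9960 m³/s

0.996 m³/s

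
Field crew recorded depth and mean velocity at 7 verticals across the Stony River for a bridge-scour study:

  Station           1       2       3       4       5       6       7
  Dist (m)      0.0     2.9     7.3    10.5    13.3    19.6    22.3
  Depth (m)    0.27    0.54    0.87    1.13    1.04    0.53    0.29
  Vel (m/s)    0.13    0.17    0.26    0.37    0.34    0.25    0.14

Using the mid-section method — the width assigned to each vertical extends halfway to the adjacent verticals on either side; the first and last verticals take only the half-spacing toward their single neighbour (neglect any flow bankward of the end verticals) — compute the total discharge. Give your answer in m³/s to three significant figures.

w_1 = (2.9 − 0.0)/2 = 1.45 m; q_1 = 0.13 × 0.27 × 1.45 = 0.05090 m³/s
w_2 = (7.3 − 0.0)/2 = 3.65 m; q_2 = 0.17 × 0.54 × 3.65 = 0.3351 m³/s
w_3 = (10.5 − 2.9)/2 = 3.8 m; q_3 = 0.26 × 0.87 × 3.8 = 0.8596 m³/s
w_4 = (13.3 − 7.3)/2 = 3 m; q_4 = 0.37 × 1.13 × 3 = 1.254 m³/s
w_5 = (19.6 − 10.5)/2 = 4.55 m; q_5 = 0.34 × 1.04 × 4.55 = 1.609 m³/s
w_6 = (22.3 − 13.3)/2 = 4.5 m; q_6 = 0.25 × 0.53 × 4.5 = 0.5963 m³/s
w_7 = (22.3 − 19.6)/2 = 1.35 m; q_7 = 0.14 × 0.29 × 1.35 = 0.05481 m³/s
Q = Σ qᵢ = 4.760 m³/s

4.76 m³/s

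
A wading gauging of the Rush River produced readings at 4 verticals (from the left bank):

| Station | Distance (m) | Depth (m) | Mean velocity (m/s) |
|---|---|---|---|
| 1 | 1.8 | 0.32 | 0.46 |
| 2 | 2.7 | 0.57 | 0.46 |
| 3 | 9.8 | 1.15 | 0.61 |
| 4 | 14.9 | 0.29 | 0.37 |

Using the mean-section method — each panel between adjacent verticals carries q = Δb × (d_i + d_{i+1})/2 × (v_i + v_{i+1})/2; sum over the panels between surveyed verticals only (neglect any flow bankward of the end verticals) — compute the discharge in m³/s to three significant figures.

Panel 1-2: Δb = 0.9 m, d̄ = (0.32+0.57)/2 = 0.445, v̄ = (0.46+0.46)/2 = 0.46 → q = 0.9×0.445×0.46 = 0.1842 m³/s
Panel 2-3: Δb = 7.1 m, d̄ = (0.57+1.15)/2 = 0.86, v̄ = (0.46+0.61)/2 = 0.535 → q = 7.1×0.86×0.535 = 3.267 m³/s
Panel 3-4: Δb = 5.1 m, d̄ = (1.15+0.29)/2 = 0.72, v̄ = (0.61+0.37)/2 = 0.49 → q = 5.1×0.72×0.49 = 1.799 m³/s
Q = Σ q = 5.250 m³/s

5.25 m³/s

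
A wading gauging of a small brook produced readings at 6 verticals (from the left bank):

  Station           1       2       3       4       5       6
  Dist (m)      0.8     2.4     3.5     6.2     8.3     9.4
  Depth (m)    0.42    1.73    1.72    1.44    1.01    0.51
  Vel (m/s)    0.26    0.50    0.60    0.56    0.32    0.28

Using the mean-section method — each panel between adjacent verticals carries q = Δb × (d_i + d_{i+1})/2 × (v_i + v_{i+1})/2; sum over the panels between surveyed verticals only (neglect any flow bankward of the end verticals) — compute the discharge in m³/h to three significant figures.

Panel 1-2: Δb = 1.6 m, d̄ = (0.42+1.73)/2 = 1.075, v̄ = (0.26+0.50)/2 = 0.38 → q = 1.6×1.075×0.38 = 0.6536 m³/s
Panel 2-3: Δb = 1.1 m, d̄ = (1.73+1.72)/2 = 1.725, v̄ = (0.50+0.60)/2 = 0.55 → q = 1.1×1.725×0.55 = 1.044 m³/s
Panel 3-4: Δb = 2.7 m, d̄ = (1.72+1.44)/2 = 1.58, v̄ = (0.60+0.56)/2 = 0.58 → q = 2.7×1.58×0.58 = 2.474 m³/s
Panel 4-5: Δb = 2.1 m, d̄ = (1.44+1.01)/2 = 1.225, v̄ = (0.56+0.32)/2 = 0.44 → q = 2.1×1.225×0.44 = 1.132 m³/s
Panel 5-6: Δb = 1.1 m, d̄ = (1.01+0.51)/2 = 0.76, v̄ = (0.32+0.28)/2 = 0.3 → q = 1.1×0.76×0.3 = 0.2508 m³/s
Q = Σ q = 5.554 m³/s
= 5.554 × 3600 = 20000 m³/h

20000 m³/h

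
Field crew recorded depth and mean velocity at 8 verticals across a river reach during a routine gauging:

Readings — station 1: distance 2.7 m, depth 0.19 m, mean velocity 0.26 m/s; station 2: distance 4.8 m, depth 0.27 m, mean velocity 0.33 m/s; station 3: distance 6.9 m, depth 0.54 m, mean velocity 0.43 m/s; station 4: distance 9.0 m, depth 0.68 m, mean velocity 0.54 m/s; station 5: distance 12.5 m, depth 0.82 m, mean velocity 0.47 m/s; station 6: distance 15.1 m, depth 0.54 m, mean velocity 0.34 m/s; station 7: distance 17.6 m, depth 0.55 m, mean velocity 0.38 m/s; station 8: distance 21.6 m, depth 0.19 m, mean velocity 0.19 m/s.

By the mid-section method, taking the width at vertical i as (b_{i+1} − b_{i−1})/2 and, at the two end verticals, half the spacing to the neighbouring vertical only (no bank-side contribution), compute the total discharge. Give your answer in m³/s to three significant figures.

w_1 = (4.8 − 2.7)/2 = 1.05 m; q_1 = 0.26 × 0.19 × 1.05 = 0.05187 m³/s
w_2 = (6.9 − 2.7)/2 = 2.1 m; q_2 = 0.33 × 0.27 × 2.1 = 0.1871 m³/s
w_3 = (9.0 − 4.8)/2 = 2.1 m; q_3 = 0.43 × 0.54 × 2.1 = 0.4876 m³/s
w_4 = (12.5 − 6.9)/2 = 2.8 m; q_4 = 0.54 × 0.68 × 2.8 = 1.028 m³/s
w_5 = (15.1 − 9.0)/2 = 3.05 m; q_5 = 0.47 × 0.82 × 3.05 = 1.175 m³/s
w_6 = (17.6 − 12.5)/2 = 2.55 m; q_6 = 0.34 × 0.54 × 2.55 = 0.4682 m³/s
w_7 = (21.6 − 15.1)/2 = 3.25 m; q_7 = 0.38 × 0.55 × 3.25 = 0.6793 m³/s
w_8 = (21.6 − 17.6)/2 = 2 m; q_8 = 0.19 × 0.19 × 2 = 0.07220 m³/s
Q = Σ qᵢ = 4.150 m³/s

4.15 m³/s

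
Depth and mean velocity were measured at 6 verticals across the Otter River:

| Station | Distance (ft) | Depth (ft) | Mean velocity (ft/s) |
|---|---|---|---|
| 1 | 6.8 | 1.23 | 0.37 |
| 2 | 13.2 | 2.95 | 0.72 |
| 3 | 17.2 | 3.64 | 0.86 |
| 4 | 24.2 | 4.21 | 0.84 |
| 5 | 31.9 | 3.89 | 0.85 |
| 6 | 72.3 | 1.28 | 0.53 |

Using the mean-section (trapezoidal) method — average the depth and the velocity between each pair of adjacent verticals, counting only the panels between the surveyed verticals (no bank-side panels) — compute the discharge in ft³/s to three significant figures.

139 ft³/s

Panel 1-2: Δb = 6.4 ft, d̄ = (1.23+2.95)/2 = 2.09, v̄ = (0.37+0.72)/2 = 0.545 → q = 6.4×2.09×0.545 = 7.290 ft³/s
Panel 2-3: Δb = 4 ft, d̄ = (2.95+3.64)/2 = 3.295, v̄ = (0.72+0.86)/2 = 0.79 → q = 4×3.295×0.79 = 10.41 ft³/s
Panel 3-4: Δb = 7 ft, d̄ = (3.64+4.21)/2 = 3.925, v̄ = (0.86+0.84)/2 = 0.85 → q = 7×3.925×0.85 = 23.35 ft³/s
Panel 4-5: Δb = 7.7 ft, d̄ = (4.21+3.89)/2 = 4.05, v̄ = (0.84+0.85)/2 = 0.845 → q = 7.7×4.05×0.845 = 26.35 ft³/s
Panel 5-6: Δb = 40.4 ft, d̄ = (3.89+1.28)/2 = 2.585, v̄ = (0.85+0.53)/2 = 0.69 → q = 40.4×2.585×0.69 = 72.06 ft³/s
Q = Σ q = 139.5 ft³/s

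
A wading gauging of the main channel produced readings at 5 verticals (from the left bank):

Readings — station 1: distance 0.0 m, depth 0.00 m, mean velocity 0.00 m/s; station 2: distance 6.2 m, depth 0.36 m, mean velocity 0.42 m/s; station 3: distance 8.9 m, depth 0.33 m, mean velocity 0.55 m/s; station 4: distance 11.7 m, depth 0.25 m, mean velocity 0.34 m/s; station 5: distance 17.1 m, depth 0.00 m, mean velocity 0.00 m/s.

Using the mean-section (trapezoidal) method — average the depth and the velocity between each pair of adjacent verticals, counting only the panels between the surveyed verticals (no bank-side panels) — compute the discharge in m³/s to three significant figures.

1.16 m³/s

Panel 1-2: Δb = 6.2 m, d̄ = (0.00+0.36)/2 = 0.18, v̄ = (0.00+0.42)/2 = 0.21 → q = 6.2×0.18×0.21 = 0.2344 m³/s
Panel 2-3: Δb = 2.7 m, d̄ = (0.36+0.33)/2 = 0.345, v̄ = (0.42+0.55)/2 = 0.485 → q = 2.7×0.345×0.485 = 0.4518 m³/s
Panel 3-4: Δb = 2.8 m, d̄ = (0.33+0.25)/2 = 0.29, v̄ = (0.55+0.34)/2 = 0.445 → q = 2.8×0.29×0.445 = 0.3613 m³/s
Panel 4-5: Δb = 5.4 m, d̄ = (0.25+0.00)/2 = 0.125, v̄ = (0.34+0.00)/2 = 0.17 → q = 5.4×0.125×0.17 = 0.1148 m³/s
Q = Σ q = 1.162 m³/s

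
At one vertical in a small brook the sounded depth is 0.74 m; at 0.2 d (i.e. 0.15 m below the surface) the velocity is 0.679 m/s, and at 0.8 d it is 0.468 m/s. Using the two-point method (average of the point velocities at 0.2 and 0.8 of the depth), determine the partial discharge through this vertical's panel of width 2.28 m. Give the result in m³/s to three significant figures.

v̄ = (0.679 + 0.468) / 2 = 0.5735 m/s
q = v̄ × d × w = 0.5735 × 0.74 × 2.28 = 0.9676 m³/s

0.968 m³/s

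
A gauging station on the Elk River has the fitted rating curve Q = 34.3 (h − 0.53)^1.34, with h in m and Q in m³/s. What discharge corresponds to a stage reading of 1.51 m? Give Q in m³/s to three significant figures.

33.4 m³/s

Q = 34.3 × (1.51 − 0.53)^1.34 = 34.3 × 0.98^1.34 = 33.38 m³/s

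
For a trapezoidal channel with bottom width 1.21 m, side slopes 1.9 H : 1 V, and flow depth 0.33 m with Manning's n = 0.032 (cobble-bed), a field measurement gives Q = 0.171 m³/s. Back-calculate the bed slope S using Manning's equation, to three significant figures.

A = (b + z·y)·y = (1.21 + 1.9×0.33)×0.33 = 0.6062 m²
P = b + 2y√(1+z²) = 1.21 + 2×0.33×√(1+1.9²) = 2.627 m
R = A/P = 0.6062/2.627 = 0.2308 m
S = (Q·n / (1·A·R^(2/3)))² = (0.171×0.032 / (1×0.6062×0.3762))² = 0.0005757

0.000576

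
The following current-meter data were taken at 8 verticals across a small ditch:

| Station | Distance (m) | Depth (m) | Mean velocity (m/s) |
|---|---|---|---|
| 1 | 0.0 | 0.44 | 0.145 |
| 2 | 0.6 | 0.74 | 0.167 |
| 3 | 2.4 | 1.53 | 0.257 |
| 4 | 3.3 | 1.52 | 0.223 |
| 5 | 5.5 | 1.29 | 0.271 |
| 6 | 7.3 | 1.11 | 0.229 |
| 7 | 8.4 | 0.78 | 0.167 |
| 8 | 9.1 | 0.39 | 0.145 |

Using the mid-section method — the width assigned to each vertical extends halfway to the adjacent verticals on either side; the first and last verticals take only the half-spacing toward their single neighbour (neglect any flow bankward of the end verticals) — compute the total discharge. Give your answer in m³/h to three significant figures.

8740 m³/h

w_1 = (0.6 − 0.0)/2 = 0.3 m; q_1 = 0.145 × 0.44 × 0.3 = 0.01914 m³/s
w_2 = (2.4 − 0.0)/2 = 1.2 m; q_2 = 0.167 × 0.74 × 1.2 = 0.1483 m³/s
w_3 = (3.3 − 0.6)/2 = 1.35 m; q_3 = 0.257 × 1.53 × 1.35 = 0.5308 m³/s
w_4 = (5.5 − 2.4)/2 = 1.55 m; q_4 = 0.223 × 1.52 × 1.55 = 0.5254 m³/s
w_5 = (7.3 − 3.3)/2 = 2 m; q_5 = 0.271 × 1.29 × 2 = 0.6992 m³/s
w_6 = (8.4 − 5.5)/2 = 1.45 m; q_6 = 0.229 × 1.11 × 1.45 = 0.3686 m³/s
w_7 = (9.1 − 7.3)/2 = 0.9 m; q_7 = 0.167 × 0.78 × 0.9 = 0.1172 m³/s
w_8 = (9.1 − 8.4)/2 = 0.35 m; q_8 = 0.145 × 0.39 × 0.35 = 0.01979 m³/s
Q = Σ qᵢ = 2.428 m³/s
= 2.428 × 3600 = 8742 m³/h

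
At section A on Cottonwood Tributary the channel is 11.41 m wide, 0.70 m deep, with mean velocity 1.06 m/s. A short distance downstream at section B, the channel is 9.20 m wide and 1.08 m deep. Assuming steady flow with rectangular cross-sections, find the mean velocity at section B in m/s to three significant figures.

Q = A₁V₁ = (11.41×0.70) × 1.06 = 8.466 m³/s
A₂ = 9.20 × 1.08 = 9.936 m²
V₂ = Q/A₂ = 8.466/9.936 = 0.8521 m/s

0.852 m/s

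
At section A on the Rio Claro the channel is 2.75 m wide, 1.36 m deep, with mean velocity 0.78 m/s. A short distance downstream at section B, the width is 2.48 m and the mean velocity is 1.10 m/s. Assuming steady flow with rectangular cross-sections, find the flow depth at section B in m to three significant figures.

1.07 m

Q = A₁V₁ = (2.75×1.36) × 0.78 = 2.917 m³/s
d₂ = Q/(b₂ V₂) = 2.917/(2.48×1.10) = 1.069 m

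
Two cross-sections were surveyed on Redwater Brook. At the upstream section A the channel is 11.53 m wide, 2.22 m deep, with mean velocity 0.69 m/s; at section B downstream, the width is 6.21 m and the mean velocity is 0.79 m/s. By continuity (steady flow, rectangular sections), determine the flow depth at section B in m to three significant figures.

Q = A₁V₁ = (11.53×2.22) × 0.69 = 17.66 m³/s
d₂ = Q/(b₂ V₂) = 17.66/(6.21×0.79) = 3.600 m

3.60 m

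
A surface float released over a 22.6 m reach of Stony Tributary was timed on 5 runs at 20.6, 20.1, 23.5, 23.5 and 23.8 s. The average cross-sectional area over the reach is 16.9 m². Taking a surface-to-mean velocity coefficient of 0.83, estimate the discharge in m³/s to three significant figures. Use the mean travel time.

t̄ = (20.6 + 20.1 + 23.5 + 23.5 + 23.8) / 5 = 22.3 s
v_surface = L / t̄ = 22.6 / 22.3 = 1.013 m/s
v_mean = 0.83 × 1.013 = 0.8412 m/s
Q = A × v_mean = 16.9 × 0.8412 = 14.22 m³/s

14.2 m³/s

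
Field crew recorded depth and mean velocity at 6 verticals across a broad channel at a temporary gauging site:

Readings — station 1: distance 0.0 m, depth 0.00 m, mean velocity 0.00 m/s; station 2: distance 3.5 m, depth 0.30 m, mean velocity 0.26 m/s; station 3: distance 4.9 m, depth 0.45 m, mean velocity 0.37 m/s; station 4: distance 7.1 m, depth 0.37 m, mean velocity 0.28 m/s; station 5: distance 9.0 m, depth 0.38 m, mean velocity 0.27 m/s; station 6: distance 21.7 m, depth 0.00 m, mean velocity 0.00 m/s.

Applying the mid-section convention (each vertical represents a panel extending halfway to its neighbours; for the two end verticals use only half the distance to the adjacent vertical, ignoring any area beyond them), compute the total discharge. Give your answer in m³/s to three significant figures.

1.45 m³/s

w_2 = (4.9 − 0.0)/2 = 2.45 m; q_2 = 0.26 × 0.30 × 2.45 = 0.1911 m³/s
w_3 = (7.1 − 3.5)/2 = 1.8 m; q_3 = 0.37 × 0.45 × 1.8 = 0.2997 m³/s
w_4 = (9.0 − 4.9)/2 = 2.05 m; q_4 = 0.28 × 0.37 × 2.05 = 0.2124 m³/s
w_5 = (21.7 − 7.1)/2 = 7.3 m; q_5 = 0.27 × 0.38 × 7.3 = 0.7490 m³/s
Stations 1, 6 contribute zero (depth or velocity is 0).
Q = Σ qᵢ = 1.452 m³/s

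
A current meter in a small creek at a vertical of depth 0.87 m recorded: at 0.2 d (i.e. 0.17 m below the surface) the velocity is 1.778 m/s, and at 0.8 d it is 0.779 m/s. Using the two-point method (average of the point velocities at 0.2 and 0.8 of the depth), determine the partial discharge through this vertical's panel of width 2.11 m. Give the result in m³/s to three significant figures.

v̄ = (1.778 + 0.779) / 2 = 1.279 m/s
q = v̄ × d × w = 1.279 × 0.87 × 2.11 = 2.347 m³/s

2.35 m³/s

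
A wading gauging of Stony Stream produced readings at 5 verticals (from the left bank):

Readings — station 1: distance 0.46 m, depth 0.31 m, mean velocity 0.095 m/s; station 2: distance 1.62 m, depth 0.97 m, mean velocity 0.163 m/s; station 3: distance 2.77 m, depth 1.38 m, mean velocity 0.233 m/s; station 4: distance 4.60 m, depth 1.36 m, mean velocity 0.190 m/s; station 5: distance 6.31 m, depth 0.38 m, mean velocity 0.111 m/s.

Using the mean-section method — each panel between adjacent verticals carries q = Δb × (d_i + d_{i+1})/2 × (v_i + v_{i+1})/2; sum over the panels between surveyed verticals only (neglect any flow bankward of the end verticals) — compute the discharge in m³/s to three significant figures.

1.12 m³/s

Panel 1-2: Δb = 1.16 m, d̄ = (0.31+0.97)/2 = 0.64, v̄ = (0.095+0.163)/2 = 0.129 → q = 1.16×0.64×0.129 = 0.09577 m³/s
Panel 2-3: Δb = 1.15 m, d̄ = (0.97+1.38)/2 = 1.175, v̄ = (0.163+0.233)/2 = 0.198 → q = 1.15×1.175×0.198 = 0.2675 m³/s
Panel 3-4: Δb = 1.83 m, d̄ = (1.38+1.36)/2 = 1.37, v̄ = (0.233+0.190)/2 = 0.2115 → q = 1.83×1.37×0.2115 = 0.5303 m³/s
Panel 4-5: Δb = 1.71 m, d̄ = (1.36+0.38)/2 = 0.87, v̄ = (0.190+0.111)/2 = 0.1505 → q = 1.71×0.87×0.1505 = 0.2239 m³/s
Q = Σ q = 1.117 m³/s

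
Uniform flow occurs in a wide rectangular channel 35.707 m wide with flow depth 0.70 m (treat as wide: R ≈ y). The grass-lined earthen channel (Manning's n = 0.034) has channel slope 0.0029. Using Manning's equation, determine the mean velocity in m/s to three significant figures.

1.25 m/s

A = b·y = 35.707 × 0.70 = 24.99 m²
Wide channel: R ≈ y = 0.70 m
Q = (1/n)·A·R^(2/3)·S^(1/2) = (1/0.034) × 24.99 × 0.7000^(2/3) × 0.0029^(1/2) = 31.21 m³/s
V = Q/A = 31.21/24.99 = 1.249 m/s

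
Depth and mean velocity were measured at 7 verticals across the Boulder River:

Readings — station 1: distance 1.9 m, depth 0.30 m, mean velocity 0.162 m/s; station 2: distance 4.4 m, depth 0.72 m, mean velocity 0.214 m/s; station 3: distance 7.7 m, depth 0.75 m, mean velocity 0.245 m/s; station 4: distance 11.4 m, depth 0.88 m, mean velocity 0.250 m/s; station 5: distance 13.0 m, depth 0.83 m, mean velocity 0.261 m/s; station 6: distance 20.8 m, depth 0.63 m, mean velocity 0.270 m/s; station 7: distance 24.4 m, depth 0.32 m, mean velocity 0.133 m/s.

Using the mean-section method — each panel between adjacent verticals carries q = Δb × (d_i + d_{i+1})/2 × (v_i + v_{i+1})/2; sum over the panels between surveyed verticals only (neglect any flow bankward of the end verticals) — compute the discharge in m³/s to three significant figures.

3.75 m³/s

Panel 1-2: Δb = 2.5 m, d̄ = (0.30+0.72)/2 = 0.51, v̄ = (0.162+0.214)/2 = 0.188 → q = 2.5×0.51×0.188 = 0.2397 m³/s
Panel 2-3: Δb = 3.3 m, d̄ = (0.72+0.75)/2 = 0.735, v̄ = (0.214+0.245)/2 = 0.2295 → q = 3.3×0.735×0.2295 = 0.5567 m³/s
Panel 3-4: Δb = 3.7 m, d̄ = (0.75+0.88)/2 = 0.815, v̄ = (0.245+0.250)/2 = 0.2475 → q = 3.7×0.815×0.2475 = 0.7463 m³/s
Panel 4-5: Δb = 1.6 m, d̄ = (0.88+0.83)/2 = 0.855, v̄ = (0.250+0.261)/2 = 0.2555 → q = 1.6×0.855×0.2555 = 0.3495 m³/s
Panel 5-6: Δb = 7.8 m, d̄ = (0.83+0.63)/2 = 0.73, v̄ = (0.261+0.270)/2 = 0.2655 → q = 7.8×0.73×0.2655 = 1.512 m³/s
Panel 6-7: Δb = 3.6 m, d̄ = (0.63+0.32)/2 = 0.475, v̄ = (0.270+0.133)/2 = 0.2015 → q = 3.6×0.475×0.2015 = 0.3446 m³/s
Q = Σ q = 3.749 m³/s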